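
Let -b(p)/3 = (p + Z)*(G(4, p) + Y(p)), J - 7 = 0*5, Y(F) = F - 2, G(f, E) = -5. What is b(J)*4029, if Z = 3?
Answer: 0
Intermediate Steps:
Y(F) = -2 + F
J = 7 (J = 7 + 0*5 = 7 + 0 = 7)
b(p) = -3*(-7 + p)*(3 + p) (b(p) = -3*(p + 3)*(-5 + (-2 + p)) = -3*(3 + p)*(-7 + p) = -3*(-7 + p)*(3 + p))
b(J)*4029 = (63 - 3*7² + 12*7)*4029 = (63 - 3*49 + 84)*4029 = (63 - 147 + 84)*4029 = 0*4029 = 0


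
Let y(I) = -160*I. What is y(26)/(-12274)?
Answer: 2080/6137 ≈ 0.33893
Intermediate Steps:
y(26)/(-12274) = -160*26/(-12274) = -4160*(-1/12274) = 2080/6137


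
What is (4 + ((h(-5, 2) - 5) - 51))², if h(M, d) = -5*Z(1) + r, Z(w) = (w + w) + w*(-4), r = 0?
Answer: 1764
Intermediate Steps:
Z(w) = -2*w (Z(w) = 2*w - 4*w = -2*w)
h(M, d) = 10 (h(M, d) = -(-10) + 0 = -5*(-2) + 0 = 10 + 0 = 10)
(4 + ((h(-5, 2) - 5) - 51))² = (4 + ((10 - 5) - 51))² = (4 + (5 - 51))² = (4 - 46)² = (-42)² = 1764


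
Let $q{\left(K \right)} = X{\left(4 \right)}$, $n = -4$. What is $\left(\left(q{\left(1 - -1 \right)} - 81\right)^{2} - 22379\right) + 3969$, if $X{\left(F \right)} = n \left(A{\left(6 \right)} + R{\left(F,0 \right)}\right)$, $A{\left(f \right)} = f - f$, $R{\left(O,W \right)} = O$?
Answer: $-9001$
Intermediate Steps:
$A{\left(f \right)} = 0$
$X{\left(F \right)} = - 4 F$ ($X{\left(F \right)} = - 4 \left(0 + F\right) = - 4 F$)
$q{\left(K \right)} = -16$ ($q{\left(K \right)} = \left(-4\right) 4 = -16$)
$\left(\left(q{\left(1 - -1 \right)} - 81\right)^{2} - 22379\right) + 3969 = \left(\left(-16 - 81\right)^{2} - 22379\right) + 3969 = \left(\left(-97\right)^{2} - 22379\right) + 3969 = \left(9409 - 22379\right) + 3969 = -12970 + 3969 = -9001$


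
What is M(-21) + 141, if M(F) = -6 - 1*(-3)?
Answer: 138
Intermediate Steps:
M(F) = -3 (M(F) = -6 + 3 = -3)
M(-21) + 141 = -3 + 141 = 138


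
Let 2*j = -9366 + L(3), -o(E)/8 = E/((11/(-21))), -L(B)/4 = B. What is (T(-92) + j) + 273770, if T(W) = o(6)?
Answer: 2960899/11 ≈ 2.6917e+5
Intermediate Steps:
L(B) = -4*B
o(E) = 168*E/11 (o(E) = -8*E/(11/(-21)) = -8*E/(11*(-1/21)) = -8*E/(-11/21) = -8*E*(-21)/11 = -(-168)*E/11 = 168*E/11)
j = -4689 (j = (-9366 - 4*3)/2 = (-9366 - 12)/2 = (½)*(-9378) = -4689)
T(W) = 1008/11 (T(W) = (168/11)*6 = 1008/11)
(T(-92) + j) + 273770 = (1008/11 - 4689) + 273770 = -50571/11 + 273770 = 2960899/11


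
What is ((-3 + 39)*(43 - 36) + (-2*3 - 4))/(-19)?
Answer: -242/19 ≈ -12.737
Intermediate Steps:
((-3 + 39)*(43 - 36) + (-2*3 - 4))/(-19) = -(36*7 + (-6 - 4))/19 = -(252 - 10)/19 = -1/19*242 = -242/19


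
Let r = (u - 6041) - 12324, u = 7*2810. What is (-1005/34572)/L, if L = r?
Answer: -1/44892 ≈ -2.2276e-5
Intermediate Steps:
u = 19670
r = 1305 (r = (19670 - 6041) - 12324 = 13629 - 12324 = 1305)
L = 1305
(-1005/34572)/L = -1005/34572/1305 = -1005*1/34572*(1/1305) = -5/172*1/1305 = -1/44892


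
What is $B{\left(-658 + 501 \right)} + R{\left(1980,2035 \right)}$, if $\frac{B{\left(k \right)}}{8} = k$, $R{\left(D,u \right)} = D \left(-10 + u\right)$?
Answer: $4008244$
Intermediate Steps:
$B{\left(k \right)} = 8 k$
$B{\left(-658 + 501 \right)} + R{\left(1980,2035 \right)} = 8 \left(-658 + 501\right) + 1980 \left(-10 + 2035\right) = 8 \left(-157\right) + 1980 \cdot 2025 = -1256 + 4009500 = 4008244$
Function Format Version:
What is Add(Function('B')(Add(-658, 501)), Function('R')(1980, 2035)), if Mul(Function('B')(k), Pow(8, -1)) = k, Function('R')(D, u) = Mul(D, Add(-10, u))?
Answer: 4008244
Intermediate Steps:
Function('B')(k) = Mul(8, k)
Add(Function('B')(Add(-658, 501)), Function('R')(1980, 2035)) = Add(Mul(8, Add(-658, 501)), Mul(1980, Add(-10, 2035))) = Add(Mul(8, -157), Mul(1980, 2025)) = Add(-1256, 4009500) = 4008244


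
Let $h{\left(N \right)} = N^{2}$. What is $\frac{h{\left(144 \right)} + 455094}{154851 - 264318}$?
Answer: $- \frac{52870}{12163} \approx -4.3468$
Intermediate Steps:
$\frac{h{\left(144 \right)} + 455094}{154851 - 264318} = \frac{144^{2} + 455094}{154851 - 264318} = \frac{20736 + 455094}{-109467} = 475830 \left(- \frac{1}{109467}\right) = - \frac{52870}{12163}$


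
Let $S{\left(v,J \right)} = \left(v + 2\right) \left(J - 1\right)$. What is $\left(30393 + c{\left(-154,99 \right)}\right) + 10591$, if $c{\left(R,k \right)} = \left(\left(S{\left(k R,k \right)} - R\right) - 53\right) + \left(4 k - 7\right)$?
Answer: $-1452438$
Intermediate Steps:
$S{\left(v,J \right)} = \left(-1 + J\right) \left(2 + v\right)$ ($S{\left(v,J \right)} = \left(2 + v\right) \left(-1 + J\right) = \left(-1 + J\right) \left(2 + v\right)$)
$c{\left(R,k \right)} = -62 - R + 6 k + R k^{2} - R k$ ($c{\left(R,k \right)} = \left(\left(\left(-2 - k R + 2 k + k k R\right) - R\right) - 53\right) + \left(4 k - 7\right) = \left(\left(\left(-2 - R k + 2 k + k R k\right) - R\right) - 53\right) + \left(-7 + 4 k\right) = \left(\left(\left(-2 - R k + 2 k + R k^{2}\right) - R\right) - 53\right) + \left(-7 + 4 k\right) = \left(\left(\left(-2 + 2 k + R k^{2} - R k\right) - R\right) - 53\right) + \left(-7 + 4 k\right) = \left(\left(-2 - R + 2 k + R k^{2} - R k\right) - 53\right) + \left(-7 + 4 k\right) = \left(-55 - R + 2 k + R k^{2} - R k\right) + \left(-7 + 4 k\right) = -62 - R + 6 k + R k^{2} - R k$)
$\left(30393 + c{\left(-154,99 \right)}\right) + 10591 = \left(30393 - \left(-686 - 15246 + 1509354\right)\right) + 10591 = \left(30393 + \left(-62 + 154 + 594 - 1509354 + 15246\right)\right) + 10591 = \left(30393 - 1493422\right) + 10591 = -1463029 + 10591 = -1452438$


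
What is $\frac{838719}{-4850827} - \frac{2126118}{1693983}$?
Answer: $- \frac{3911402109121}{2739072824647} \approx -1.428$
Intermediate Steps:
$\frac{838719}{-4850827} - \frac{2126118}{1693983} = 838719 \left(- \frac{1}{4850827}\right) - \frac{708706}{564661} = - \frac{838719}{4850827} - \frac{708706}{564661} = - \frac{3911402109121}{2739072824647}$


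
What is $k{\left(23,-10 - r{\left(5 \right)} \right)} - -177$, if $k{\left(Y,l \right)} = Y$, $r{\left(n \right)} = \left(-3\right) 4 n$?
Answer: $200$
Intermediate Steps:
$r{\left(n \right)} = - 12 n$
$k{\left(23,-10 - r{\left(5 \right)} \right)} - -177 = 23 - -177 = 23 + 177 = 200$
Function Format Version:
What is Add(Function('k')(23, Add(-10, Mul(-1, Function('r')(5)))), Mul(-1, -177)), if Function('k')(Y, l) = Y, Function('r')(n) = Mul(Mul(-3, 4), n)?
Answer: 200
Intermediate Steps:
Function('r')(n) = Mul(-12, n)
Add(Function('k')(23, Add(-10, Mul(-1, Function('r')(5)))), Mul(-1, -177)) = Add(23, Mul(-1, -177)) = Add(23, 177) = 200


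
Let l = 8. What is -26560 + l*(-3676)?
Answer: -55968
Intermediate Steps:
-26560 + l*(-3676) = -26560 + 8*(-3676) = -26560 - 29408 = -55968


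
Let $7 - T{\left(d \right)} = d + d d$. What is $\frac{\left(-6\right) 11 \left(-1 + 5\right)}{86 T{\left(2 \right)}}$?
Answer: $- \frac{132}{43} \approx -3.0698$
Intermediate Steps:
$T{\left(d \right)} = 7 - d - d^{2}$ ($T{\left(d \right)} = 7 - \left(d + d d\right) = 7 - \left(d + d^{2}\right) = 7 - d - d^{2}$)
$\frac{\left(-6\right) 11 \left(-1 + 5\right)}{86 T{\left(2 \right)}} = \frac{\left(-6\right) 11 \left(-1 + 5\right)}{86 \left(7 - 2 - 2^{2}\right)} = \frac{\left(-66\right) 4}{86 \left(7 - 2 - 4\right)} = - \frac{264}{86 \left(7 - 2 - 4\right)} = - \frac{264}{86 \cdot 1} = - \frac{264}{86} = \left(-264\right) \frac{1}{86} = - \frac{132}{43}$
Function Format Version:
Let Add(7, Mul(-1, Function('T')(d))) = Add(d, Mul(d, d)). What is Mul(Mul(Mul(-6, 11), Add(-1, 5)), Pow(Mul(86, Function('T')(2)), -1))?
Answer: Rational(-132, 43) ≈ -3.0698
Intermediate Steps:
Function('T')(d) = Add(7, Mul(-1, d), Mul(-1, Pow(d, 2))) (Function('T')(d) = Add(7, Mul(-1, Add(d, Mul(d, d)))) = Add(7, Mul(-1, Add(d, Pow(d, 2)))) = Add(7, Add(Mul(-1, d), Mul(-1, Pow(d, 2)))) = Add(7, Mul(-1, d), Mul(-1, Pow(d, 2))))
Mul(Mul(Mul(-6, 11), Add(-1, 5)), Pow(Mul(86, Function('T')(2)), -1)) = Mul(Mul(Mul(-6, 11), Add(-1, 5)), Pow(Mul(86, Add(7, Mul(-1, 2), Mul(-1, Pow(2, 2)))), -1)) = Mul(Mul(-66, 4), Pow(Mul(86, Add(7, -2, Mul(-1, 4))), -1)) = Mul(-264, Pow(Mul(86, Add(7, -2, -4)), -1)) = Mul(-264, Pow(Mul(86, 1), -1)) = Mul(-264, Pow(86, -1)) = Mul(-264, Rational(1, 86)) = Rational(-132, 43)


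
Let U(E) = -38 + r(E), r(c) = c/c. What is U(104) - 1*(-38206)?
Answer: 38169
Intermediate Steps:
r(c) = 1
U(E) = -37 (U(E) = -38 + 1 = -37)
U(104) - 1*(-38206) = -37 - 1*(-38206) = -37 + 38206 = 38169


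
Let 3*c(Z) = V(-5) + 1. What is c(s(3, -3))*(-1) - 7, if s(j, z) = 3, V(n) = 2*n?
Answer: -4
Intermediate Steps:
c(Z) = -3 (c(Z) = (2*(-5) + 1)/3 = (-10 + 1)/3 = (⅓)*(-9) = -3)
c(s(3, -3))*(-1) - 7 = -3*(-1) - 7 = 3 - 7 = -4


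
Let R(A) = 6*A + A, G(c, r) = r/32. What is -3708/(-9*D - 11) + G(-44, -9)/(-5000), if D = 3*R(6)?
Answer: 118658061/36640000 ≈ 3.2385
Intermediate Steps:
G(c, r) = r/32 (G(c, r) = r*(1/32) = r/32)
R(A) = 7*A
D = 126 (D = 3*(7*6) = 3*42 = 126)
-3708/(-9*D - 11) + G(-44, -9)/(-5000) = -3708/(-9*126 - 11) + ((1/32)*(-9))/(-5000) = -3708/(-1134 - 11) - 9/32*(-1/5000) = -3708/(-1145) + 9/160000 = -3708*(-1/1145) + 9/160000 = 3708/1145 + 9/160000 = 118658061/36640000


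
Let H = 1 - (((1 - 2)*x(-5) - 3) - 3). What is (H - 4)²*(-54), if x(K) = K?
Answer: -216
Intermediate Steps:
H = 2 (H = 1 - (((1 - 2)*(-5) - 3) - 3) = 1 - ((-1*(-5) - 3) - 3) = 1 - ((5 - 3) - 3) = 1 - (2 - 3) = 1 - 1*(-1) = 1 + 1 = 2)
(H - 4)²*(-54) = (2 - 4)²*(-54) = (-2)²*(-54) = 4*(-54) = -216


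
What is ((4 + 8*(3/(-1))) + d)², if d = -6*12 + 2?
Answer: 8100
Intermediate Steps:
d = -70 (d = -72 + 2 = -70)
((4 + 8*(3/(-1))) + d)² = ((4 + 8*(3/(-1))) - 70)² = ((4 + 8*(3*(-1))) - 70)² = ((4 + 8*(-3)) - 70)² = ((4 - 24) - 70)² = (-20 - 70)² = (-90)² = 8100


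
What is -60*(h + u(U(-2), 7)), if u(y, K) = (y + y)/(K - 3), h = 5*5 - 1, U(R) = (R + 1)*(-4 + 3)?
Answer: -1470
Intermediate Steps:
U(R) = -1 - R (U(R) = (1 + R)*(-1) = -1 - R)
h = 24 (h = 25 - 1 = 24)
u(y, K) = 2*y/(-3 + K) (u(y, K) = (2*y)/(-3 + K) = 2*y/(-3 + K))
-60*(h + u(U(-2), 7)) = -60*(24 + 2*(-1 - 1*(-2))/(-3 + 7)) = -60*(24 + 2*(-1 + 2)/4) = -60*(24 + 2*1*(¼)) = -60*(24 + ½) = -60*49/2 = -1470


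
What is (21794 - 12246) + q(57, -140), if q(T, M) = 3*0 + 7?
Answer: 9555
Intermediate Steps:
q(T, M) = 7 (q(T, M) = 0 + 7 = 7)
(21794 - 12246) + q(57, -140) = (21794 - 12246) + 7 = 9548 + 7 = 9555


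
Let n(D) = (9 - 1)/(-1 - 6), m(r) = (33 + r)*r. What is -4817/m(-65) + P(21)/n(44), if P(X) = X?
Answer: -43037/2080 ≈ -20.691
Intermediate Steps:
m(r) = r*(33 + r)
n(D) = -8/7 (n(D) = 8/(-7) = 8*(-⅐) = -8/7)
-4817/m(-65) + P(21)/n(44) = -4817*(-1/(65*(33 - 65))) + 21/(-8/7) = -4817/((-65*(-32))) + 21*(-7/8) = -4817/2080 - 147/8 = -43037/2080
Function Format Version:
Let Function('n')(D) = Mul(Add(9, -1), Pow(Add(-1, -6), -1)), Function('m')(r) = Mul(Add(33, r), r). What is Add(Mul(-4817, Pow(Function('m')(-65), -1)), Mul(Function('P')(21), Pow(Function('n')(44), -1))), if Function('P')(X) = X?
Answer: Rational(-43037, 2080) ≈ -20.691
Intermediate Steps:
Function('m')(r) = Mul(r, Add(33, r))
Function('n')(D) = Rational(-8, 7) (Function('n')(D) = Mul(8, Pow(-7, -1)) = Mul(8, Rational(-1, 7)) = Rational(-8, 7))
Add(Mul(-4817, Pow(Function('m')(-65), -1)), Mul(Function('P')(21), Pow(Function('n')(44), -1))) = Add(Mul(-4817, Pow(Mul(-65, Add(33, -65)), -1)), Mul(21, Pow(Rational(-8, 7), -1))) = Add(Mul(-4817, Pow(Mul(-65, -32), -1)), Mul(21, Rational(-7, 8))) = Add(Mul(-4817, Pow(2080, -1)), Rational(-147, 8)) = Add(Mul(-4817, Rational(1, 2080)), Rational(-147, 8)) = Add(Rational(-4817, 2080), Rational(-147, 8)) = Rational(-43037, 2080)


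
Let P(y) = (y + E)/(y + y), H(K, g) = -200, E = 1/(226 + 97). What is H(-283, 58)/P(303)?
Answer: -3914760/9787 ≈ -400.00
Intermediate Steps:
E = 1/323 ≈ 0.0030960
P(y) = (1/323 + y)/(2*y) (P(y) = (y + 1/323)/(y + y) = (1/323 + y)/((2*y)) = (1/323 + y)*(1/(2*y)) = (1/323 + y)/(2*y))
H(-283, 58)/P(303) = -200*195738/(1 + 323*303) = -200*195738/(1 + 97869) = -200/((1/646)*(1/303)*97870) = -200/48935/97869 = -200*97869/48935 = -3914760/9787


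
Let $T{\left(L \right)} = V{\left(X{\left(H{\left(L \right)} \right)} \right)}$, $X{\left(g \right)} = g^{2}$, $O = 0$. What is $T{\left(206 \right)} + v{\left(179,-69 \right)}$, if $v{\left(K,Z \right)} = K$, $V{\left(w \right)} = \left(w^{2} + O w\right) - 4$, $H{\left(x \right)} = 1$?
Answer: $176$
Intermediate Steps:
$V{\left(w \right)} = -4 + w^{2}$ ($V{\left(w \right)} = \left(w^{2} + 0 w\right) - 4 = \left(w^{2} + 0\right) - 4 = w^{2} - 4 = -4 + w^{2}$)
$T{\left(L \right)} = -3$ ($T{\left(L \right)} = -4 + \left(1^{2}\right)^{2} = -4 + 1^{2} = -4 + 1 = -3$)
$T{\left(206 \right)} + v{\left(179,-69 \right)} = -3 + 179 = 176$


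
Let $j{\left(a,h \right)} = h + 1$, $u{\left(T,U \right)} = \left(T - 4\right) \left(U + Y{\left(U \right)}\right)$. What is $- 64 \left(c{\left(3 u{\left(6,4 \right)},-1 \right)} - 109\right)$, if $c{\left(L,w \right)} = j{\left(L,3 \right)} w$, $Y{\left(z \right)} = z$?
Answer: $7232$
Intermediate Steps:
$u{\left(T,U \right)} = 2 U \left(-4 + T\right)$ ($u{\left(T,U \right)} = \left(T - 4\right) \left(U + U\right) = \left(-4 + T\right) 2 U = 2 U \left(-4 + T\right)$)
$j{\left(a,h \right)} = 1 + h$
$c{\left(L,w \right)} = 4 w$ ($c{\left(L,w \right)} = \left(1 + 3\right) w = 4 w$)
$- 64 \left(c{\left(3 u{\left(6,4 \right)},-1 \right)} - 109\right) = - 64 \left(4 \left(-1\right) - 109\right) = - 64 \left(-4 - 109\right) = \left(-64\right) \left(-113\right) = 7232$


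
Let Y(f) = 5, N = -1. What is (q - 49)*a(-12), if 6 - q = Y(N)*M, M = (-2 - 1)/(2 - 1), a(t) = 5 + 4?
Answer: -252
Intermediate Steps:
a(t) = 9
M = -3 (M = -3/1 = -3*1 = -3)
q = 21 (q = 6 - 5*(-3) = 6 - 1*(-15) = 6 + 15 = 21)
(q - 49)*a(-12) = (21 - 49)*9 = -28*9 = -252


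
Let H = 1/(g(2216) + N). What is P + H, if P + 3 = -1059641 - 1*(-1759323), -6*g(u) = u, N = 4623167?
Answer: 9703423345850/13868393 ≈ 6.9968e+5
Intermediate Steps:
g(u) = -u/6
H = 3/13868393 (H = 1/(-⅙*2216 + 4623167) = 1/(-1108/3 + 4623167) = 1/(13868393/3) = 3/13868393 ≈ 2.1632e-7)
P = 699679 (P = -3 + (-1059641 - 1*(-1759323)) = -3 + (-1059641 + 1759323) = -3 + 699682 = 699679)
P + H = 699679 + 3/13868393 = 9703423345850/13868393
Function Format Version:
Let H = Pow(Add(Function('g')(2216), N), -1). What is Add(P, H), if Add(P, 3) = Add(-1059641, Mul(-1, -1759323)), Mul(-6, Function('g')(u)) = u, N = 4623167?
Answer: Rational(9703423345850, 13868393) ≈ 6.9968e+5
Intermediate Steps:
Function('g')(u) = Mul(Rational(-1, 6), u)
H = Rational(3, 13868393) (H = Pow(Add(Mul(Rational(-1, 6), 2216), 4623167), -1) = Pow(Add(Rational(-1108, 3), 4623167), -1) = Pow(Rational(13868393, 3), -1) = Rational(3, 13868393) ≈ 2.1632e-7)
P = 699679 (P = Add(-3, Add(-1059641, Mul(-1, -1759323))) = Add(-3, Add(-1059641, 1759323)) = Add(-3, 699682) = 699679)
Add(P, H) = Add(699679, Rational(3, 13868393)) = Rational(9703423345850, 13868393)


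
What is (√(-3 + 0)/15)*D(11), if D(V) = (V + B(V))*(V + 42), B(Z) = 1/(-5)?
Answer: 954*I*√3/25 ≈ 66.095*I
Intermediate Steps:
B(Z) = -⅕
D(V) = (42 + V)*(-⅕ + V) (D(V) = (V - ⅕)*(V + 42) = (-⅕ + V)*(42 + V) = (42 + V)*(-⅕ + V))
(√(-3 + 0)/15)*D(11) = (√(-3 + 0)/15)*(-42/5 + 11² + (209/5)*11) = (√(-3)*(1/15))*(-42/5 + 121 + 2299/5) = ((I*√3)*(1/15))*(2862/5) = (I*√3/15)*(2862/5) = 954*I*√3/25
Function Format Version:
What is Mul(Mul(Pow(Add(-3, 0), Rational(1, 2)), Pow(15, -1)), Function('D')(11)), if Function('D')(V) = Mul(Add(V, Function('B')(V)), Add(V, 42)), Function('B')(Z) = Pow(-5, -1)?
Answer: Mul(Rational(954, 25), I, Pow(3, Rational(1, 2))) ≈ Mul(66.095, I)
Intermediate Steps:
Function('B')(Z) = Rational(-1, 5)
Function('D')(V) = Mul(Add(42, V), Add(Rational(-1, 5), V)) (Function('D')(V) = Mul(Add(V, Rational(-1, 5)), Add(V, 42)) = Mul(Add(Rational(-1, 5), V), Add(42, V)) = Mul(Add(42, V), Add(Rational(-1, 5), V)))
Mul(Mul(Pow(Add(-3, 0), Rational(1, 2)), Pow(15, -1)), Function('D')(11)) = Mul(Mul(Pow(Add(-3, 0), Rational(1, 2)), Pow(15, -1)), Add(Rational(-42, 5), Pow(11, 2), Mul(Rational(209, 5), 11))) = Mul(Mul(Pow(-3, Rational(1, 2)), Rational(1, 15)), Add(Rational(-42, 5), 121, Rational(2299, 5))) = Mul(Mul(Mul(I, Pow(3, Rational(1, 2))), Rational(1, 15)), Rational(2862, 5)) = Mul(Mul(Rational(1, 15), I, Pow(3, Rational(1, 2))), Rational(2862, 5)) = Mul(Rational(954, 25), I, Pow(3, Rational(1, 2)))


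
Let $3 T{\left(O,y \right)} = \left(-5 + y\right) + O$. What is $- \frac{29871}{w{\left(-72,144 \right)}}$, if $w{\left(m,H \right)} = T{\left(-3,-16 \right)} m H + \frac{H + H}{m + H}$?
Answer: $- \frac{29871}{82948} \approx -0.36012$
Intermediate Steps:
$T{\left(O,y \right)} = - \frac{5}{3} + \frac{O}{3} + \frac{y}{3}$ ($T{\left(O,y \right)} = \frac{\left(-5 + y\right) + O}{3} = \frac{-5 + O + y}{3} = - \frac{5}{3} + \frac{O}{3} + \frac{y}{3}$)
$w{\left(m,H \right)} = - 8 H m + \frac{2 H}{H + m}$ ($w{\left(m,H \right)} = \left(- \frac{5}{3} + \frac{1}{3} \left(-3\right) + \frac{1}{3} \left(-16\right)\right) m H + \frac{H + H}{m + H} = \left(- \frac{5}{3} - 1 - \frac{16}{3}\right) m H + \frac{2 H}{H + m} = - 8 m H + \frac{2 H}{H + m} = - 8 H m + \frac{2 H}{H + m}$)
$- \frac{29871}{w{\left(-72,144 \right)}} = - \frac{29871}{2 \cdot 144 \frac{1}{144 - 72} \left(1 - 4 \left(-72\right)^{2} - 576 \left(-72\right)\right)} = - \frac{29871}{2 \cdot 144 \cdot \frac{1}{72} \left(1 - 20736 + 41472\right)} = - \frac{29871}{2 \cdot 144 \cdot \frac{1}{72} \cdot 20737} = - \frac{29871}{82948}$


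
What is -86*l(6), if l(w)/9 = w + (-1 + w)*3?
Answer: -16254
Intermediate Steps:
l(w) = -27 + 36*w (l(w) = 9*(w + (-1 + w)*3) = 9*(w + (-3 + 3*w)) = 9*(-3 + 4*w) = -27 + 36*w)
-86*l(6) = -86*(-27 + 36*6) = -86*(-27 + 216) = -86*189 = -16254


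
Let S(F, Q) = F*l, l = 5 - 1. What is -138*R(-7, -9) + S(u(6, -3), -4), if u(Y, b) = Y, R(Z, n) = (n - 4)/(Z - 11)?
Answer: -227/3 ≈ -75.667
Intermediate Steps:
R(Z, n) = (-4 + n)/(-11 + Z)
l = 4
S(F, Q) = 4*F (S(F, Q) = F*4 = 4*F)
-138*R(-7, -9) + S(u(6, -3), -4) = -138*(-4 - 9)/(-11 - 7) + 4*6 = -138*(-13)/(-18) + 24 = -(-23)*(-13)/3 + 24 = -138*13/18 + 24 = -299/3 + 24 = -227/3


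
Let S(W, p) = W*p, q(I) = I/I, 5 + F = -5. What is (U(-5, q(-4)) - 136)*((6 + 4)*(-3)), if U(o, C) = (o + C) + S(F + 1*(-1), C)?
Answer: 4530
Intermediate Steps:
F = -10 (F = -5 - 5 = -10)
q(I) = 1
U(o, C) = o - 10*C (U(o, C) = (o + C) + (-10 + 1*(-1))*C = (C + o) + (-10 - 1)*C = (C + o) - 11*C = o - 10*C)
(U(-5, q(-4)) - 136)*((6 + 4)*(-3)) = ((-5 - 10*1) - 136)*((6 + 4)*(-3)) = ((-5 - 10) - 136)*(10*(-3)) = (-15 - 136)*(-30) = -151*(-30) = 4530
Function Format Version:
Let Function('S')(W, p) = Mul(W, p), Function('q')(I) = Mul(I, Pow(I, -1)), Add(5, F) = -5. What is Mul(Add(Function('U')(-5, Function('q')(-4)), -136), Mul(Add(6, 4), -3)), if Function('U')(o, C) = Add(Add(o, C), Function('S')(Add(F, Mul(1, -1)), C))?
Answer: 4530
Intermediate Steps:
F = -10 (F = Add(-5, -5) = -10)
Function('q')(I) = 1
Function('U')(o, C) = Add(o, Mul(-10, C)) (Function('U')(o, C) = Add(Add(o, C), Mul(Add(-10, Mul(1, -1)), C)) = Add(Add(C, o), Mul(Add(-10, -1), C)) = Add(Add(C, o), Mul(-11, C)) = Add(o, Mul(-10, C)))
Mul(Add(Function('U')(-5, Function('q')(-4)), -136), Mul(Add(6, 4), -3)) = Mul(Add(Add(-5, Mul(-10, 1)), -136), Mul(Add(6, 4), -3)) = Mul(Add(Add(-5, -10), -136), Mul(10, -3)) = Mul(Add(-15, -136), -30) = Mul(-151, -30) = 4530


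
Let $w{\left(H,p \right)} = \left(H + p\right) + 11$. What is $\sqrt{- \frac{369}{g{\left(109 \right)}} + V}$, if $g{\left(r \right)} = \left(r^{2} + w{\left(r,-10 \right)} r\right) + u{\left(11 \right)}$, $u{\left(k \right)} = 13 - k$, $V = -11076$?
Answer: $\frac{i \sqrt{6312444157941}}{23873} \approx 105.24 i$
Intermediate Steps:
$w{\left(H,p \right)} = 11 + H + p$
$g{\left(r \right)} = 2 + r^{2} + r \left(1 + r\right)$ ($g{\left(r \right)} = \left(r^{2} + \left(11 + r - 10\right) r\right) + \left(13 - 11\right) = \left(r^{2} + \left(1 + r\right) r\right) + \left(13 - 11\right) = \left(r^{2} + r \left(1 + r\right)\right) + 2 = 2 + r^{2} + r \left(1 + r\right)$)
$\sqrt{- \frac{369}{g{\left(109 \right)}} + V} = \sqrt{- \frac{369}{2 + 109 + 2 \cdot 109^{2}} - 11076} = \sqrt{- \frac{369}{2 + 109 + 2 \cdot 11881} - 11076} = \sqrt{- \frac{369}{2 + 109 + 23762} - 11076} = \sqrt{- \frac{369}{23873} - 11076} = \sqrt{- \frac{264417717}{23873}} = \frac{i \sqrt{6312444157941}}{23873}$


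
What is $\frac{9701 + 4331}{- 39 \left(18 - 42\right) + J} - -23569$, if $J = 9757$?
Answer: $\frac{252037349}{10693} \approx 23570.0$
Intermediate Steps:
$\frac{9701 + 4331}{- 39 \left(18 - 42\right) + J} - -23569 = \frac{9701 + 4331}{- 39 \left(18 - 42\right) + 9757} - -23569 = \frac{14032}{\left(-39\right) \left(-24\right) + 9757} + 23569 = \frac{14032}{936 + 9757} + 23569 = \frac{14032}{10693} + 23569 = \frac{252037349}{10693}$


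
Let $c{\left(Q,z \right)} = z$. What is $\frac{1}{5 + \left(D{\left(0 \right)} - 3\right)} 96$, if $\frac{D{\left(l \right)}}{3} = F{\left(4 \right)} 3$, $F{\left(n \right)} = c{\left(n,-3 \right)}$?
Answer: $- \frac{96}{25} \approx -3.84$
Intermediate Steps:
$F{\left(n \right)} = -3$
$D{\left(l \right)} = -27$ ($D{\left(l \right)} = 3 \left(\left(-3\right) 3\right) = 3 \left(-9\right) = -27$)
$\frac{1}{5 + \left(D{\left(0 \right)} - 3\right)} 96 = \frac{1}{5 - 30} \cdot 96 = \frac{1}{-25} \cdot 96 = \left(- \frac{1}{25}\right) 96 = - \frac{96}{25}$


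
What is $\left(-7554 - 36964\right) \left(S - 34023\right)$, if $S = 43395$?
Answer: $-417222696$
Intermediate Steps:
$\left(-7554 - 36964\right) \left(S - 34023\right) = \left(-7554 - 36964\right) \left(43395 - 34023\right) = \left(-44518\right) 9372 = -417222696$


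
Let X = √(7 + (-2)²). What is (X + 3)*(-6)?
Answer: -18 - 6*√11 ≈ -37.900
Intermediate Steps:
X = √11 (X = √(7 + 4) = √11 ≈ 3.3166)
(X + 3)*(-6) = (√11 + 3)*(-6) = (3 + √11)*(-6) = -18 - 6*√11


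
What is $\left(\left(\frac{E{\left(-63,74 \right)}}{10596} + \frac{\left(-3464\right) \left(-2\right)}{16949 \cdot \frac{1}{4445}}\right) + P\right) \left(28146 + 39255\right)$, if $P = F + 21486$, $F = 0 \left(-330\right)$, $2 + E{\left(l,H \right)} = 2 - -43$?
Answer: $\frac{94024604583656637}{59863868} \approx 1.5706 \cdot 10^{9}$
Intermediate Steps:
$E{\left(l,H \right)} = 43$ ($E{\left(l,H \right)} = -2 + \left(2 - -43\right) = -2 + \left(2 + 43\right) = -2 + 45 = 43$)
$F = 0$
$P = 21486$ ($P = 0 + 21486 = 21486$)
$\left(\left(\frac{E{\left(-63,74 \right)}}{10596} + \frac{\left(-3464\right) \left(-2\right)}{16949 \cdot \frac{1}{4445}}\right) + P\right) \left(28146 + 39255\right) = \left(\left(\frac{43}{10596} + \frac{\left(-3464\right) \left(-2\right)}{16949 \cdot \frac{1}{4445}}\right) + 21486\right) \left(28146 + 39255\right) = \left(\left(43 \cdot \frac{1}{10596} + \frac{6928}{16949 \cdot \frac{1}{4445}}\right) + 21486\right) 67401 = \left(\left(\frac{43}{10596} + \frac{6928}{\frac{16949}{4445}}\right) + 21486\right) 67401 = \left(\left(\frac{43}{10596} + 6928 \cdot \frac{4445}{16949}\right) + 21486\right) 67401 = \left(\left(\frac{43}{10596} + \frac{30794960}{16949}\right) + 21486\right) 67401 = \left(\frac{326304124967}{179591604} + 21486\right) 67401 = \frac{4185009328511}{179591604} \cdot 67401 = \frac{94024604583656637}{59863868}$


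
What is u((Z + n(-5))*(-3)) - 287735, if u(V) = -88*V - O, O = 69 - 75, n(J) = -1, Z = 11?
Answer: -285089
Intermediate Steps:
O = -6
u(V) = 6 - 88*V (u(V) = -88*V - 1*(-6) = -88*V + 6 = 6 - 88*V)
u((Z + n(-5))*(-3)) - 287735 = (6 - 88*(11 - 1)*(-3)) - 287735 = (6 - 880*(-3)) - 287735 = (6 - 88*(-30)) - 287735 = (6 + 2640) - 287735 = 2646 - 287735 = -285089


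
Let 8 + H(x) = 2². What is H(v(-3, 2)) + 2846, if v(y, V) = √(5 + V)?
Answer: 2842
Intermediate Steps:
H(x) = -4 (H(x) = -8 + 2² = -8 + 4 = -4)
H(v(-3, 2)) + 2846 = -4 + 2846 = 2842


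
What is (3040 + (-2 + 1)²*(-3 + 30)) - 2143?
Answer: 924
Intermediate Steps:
(3040 + (-2 + 1)²*(-3 + 30)) - 2143 = (3040 + (-1)²*27) - 2143 = (3040 + 1*27) - 2143 = (3040 + 27) - 2143 = 3067 - 2143 = 924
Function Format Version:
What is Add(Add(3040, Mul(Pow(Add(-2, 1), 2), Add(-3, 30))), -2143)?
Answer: 924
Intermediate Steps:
Add(Add(3040, Mul(Pow(Add(-2, 1), 2), Add(-3, 30))), -2143) = Add(Add(3040, Mul(Pow(-1, 2), 27)), -2143) = Add(Add(3040, Mul(1, 27)), -2143) = Add(Add(3040, 27), -2143) = Add(3067, -2143) = 924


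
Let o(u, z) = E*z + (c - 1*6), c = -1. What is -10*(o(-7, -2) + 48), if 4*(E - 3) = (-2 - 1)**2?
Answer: -305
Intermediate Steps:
E = 21/4 (E = 3 + (-2 - 1)**2/4 = 3 + (1/4)*(-3)**2 = 3 + (1/4)*9 = 3 + 9/4 = 21/4 ≈ 5.2500)
o(u, z) = -7 + 21*z/4 (o(u, z) = 21*z/4 + (-1 - 1*6) = 21*z/4 + (-1 - 6) = 21*z/4 - 7 = -7 + 21*z/4)
-10*(o(-7, -2) + 48) = -10*((-7 + (21/4)*(-2)) + 48) = -10*((-7 - 21/2) + 48) = -10*(-35/2 + 48) = -10*61/2 = -305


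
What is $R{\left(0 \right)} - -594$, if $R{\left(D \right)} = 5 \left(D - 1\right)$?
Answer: $589$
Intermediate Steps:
$R{\left(D \right)} = -5 + 5 D$ ($R{\left(D \right)} = 5 \left(-1 + D\right) = -5 + 5 D$)
$R{\left(0 \right)} - -594 = \left(-5 + 5 \cdot 0\right) - -594 = \left(-5 + 0\right) + 594 = -5 + 594 = 589$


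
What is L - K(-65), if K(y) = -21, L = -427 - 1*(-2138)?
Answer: 1732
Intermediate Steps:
L = 1711 (L = -427 + 2138 = 1711)
L - K(-65) = 1711 - 1*(-21) = 1711 + 21 = 1732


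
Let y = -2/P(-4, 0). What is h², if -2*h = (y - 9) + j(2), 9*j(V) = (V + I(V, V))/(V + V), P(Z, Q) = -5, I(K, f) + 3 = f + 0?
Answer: 2380849/129600 ≈ 18.371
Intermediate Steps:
I(K, f) = -3 + f (I(K, f) = -3 + (f + 0) = -3 + f)
j(V) = (-3 + 2*V)/(18*V) (j(V) = ((V + (-3 + V))/(V + V))/9 = ((-3 + 2*V)/((2*V)))/9 = ((-3 + 2*V)*(1/(2*V)))/9 = ((-3 + 2*V)/(2*V))/9 = (-3 + 2*V)/(18*V))
y = ⅖ (y = -2/(-5) = -2*(-⅕) = ⅖ ≈ 0.40000)
h = 1543/360 (h = -((⅖ - 9) + (1/18)*(-3 + 2*2)/2)/2 = -(-43/5 + (1/18)*(½)*(-3 + 4))/2 = -(-43/5 + (1/18)*(½)*1)/2 = -(-43/5 + 1/36)/2 = -½*(-1543/180) = 1543/360 ≈ 4.2861)
h² = (1543/360)² = 2380849/129600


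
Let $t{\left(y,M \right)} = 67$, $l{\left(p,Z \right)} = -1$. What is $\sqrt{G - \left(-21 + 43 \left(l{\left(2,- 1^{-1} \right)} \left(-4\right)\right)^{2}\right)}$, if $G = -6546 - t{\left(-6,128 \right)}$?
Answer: $4 i \sqrt{455} \approx 85.323 i$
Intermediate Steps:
$G = -6613$ ($G = -6546 - 67 = -6613$)
$\sqrt{G - \left(-21 + 43 \left(l{\left(2,- 1^{-1} \right)} \left(-4\right)\right)^{2}\right)} = \sqrt{-6613 + \left(21 - 43 \left(\left(-1\right) \left(-4\right)\right)^{2}\right)} = \sqrt{-6613 + \left(21 - 43 \cdot 4^{2}\right)} = \sqrt{-6613 + \left(21 - 688\right)} = \sqrt{-6613 - 667} = \sqrt{-7280} = 4 i \sqrt{455}$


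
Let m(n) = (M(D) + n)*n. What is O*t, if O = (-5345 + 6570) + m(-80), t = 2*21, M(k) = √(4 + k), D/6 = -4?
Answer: 320250 - 6720*I*√5 ≈ 3.2025e+5 - 15026.0*I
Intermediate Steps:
D = -24 (D = 6*(-4) = -24)
t = 42
m(n) = n*(n + 2*I*√5) (m(n) = (√(4 - 24) + n)*n = (√(-20) + n)*n = (2*I*√5 + n)*n = (n + 2*I*√5)*n = n*(n + 2*I*√5))
O = 7625 - 160*I*√5 (O = (-5345 + 6570) - 80*(-80 + 2*I*√5) = 1225 + (6400 - 160*I*√5) = 7625 - 160*I*√5 ≈ 7625.0 - 357.77*I)
O*t = (7625 - 160*I*√5)*42 = 320250 - 6720*I*√5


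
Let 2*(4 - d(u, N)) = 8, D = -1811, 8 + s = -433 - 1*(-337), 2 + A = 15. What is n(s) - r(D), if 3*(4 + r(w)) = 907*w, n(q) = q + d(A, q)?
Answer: 1642277/3 ≈ 5.4743e+5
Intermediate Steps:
A = 13 (A = -2 + 15 = 13)
s = -104 (s = -8 + (-433 - 1*(-337)) = -8 + (-433 + 337) = -8 - 96 = -104)
d(u, N) = 0 (d(u, N) = 4 - 1/2*8 = 4 - 4 = 0)
n(q) = q (n(q) = q + 0 = q)
r(w) = -4 + 907*w/3 (r(w) = -4 + (907*w)/3 = -4 + 907*w/3)
n(s) - r(D) = -104 - (-4 + (907/3)*(-1811)) = -104 - (-4 - 1642577/3) = -104 - 1*(-1642589/3) = -104 + 1642589/3 = 1642277/3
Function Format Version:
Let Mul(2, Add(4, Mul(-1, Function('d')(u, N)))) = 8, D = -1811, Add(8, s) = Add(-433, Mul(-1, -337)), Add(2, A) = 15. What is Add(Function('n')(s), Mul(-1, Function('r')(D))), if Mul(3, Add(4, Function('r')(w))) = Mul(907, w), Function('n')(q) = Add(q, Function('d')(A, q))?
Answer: Rational(1642277, 3) ≈ 5.4743e+5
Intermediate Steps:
A = 13 (A = Add(-2, 15) = 13)
s = -104 (s = Add(-8, Add(-433, Mul(-1, -337))) = Add(-8, Add(-433, 337)) = Add(-8, -96) = -104)
Function('d')(u, N) = 0 (Function('d')(u, N) = Add(4, Mul(Rational(-1, 2), 8)) = Add(4, -4) = 0)
Function('n')(q) = q (Function('n')(q) = Add(q, 0) = q)
Function('r')(w) = Add(-4, Mul(Rational(907, 3), w)) (Function('r')(w) = Add(-4, Mul(Rational(1, 3), Mul(907, w))) = Add(-4, Mul(Rational(907, 3), w)))
Add(Function('n')(s), Mul(-1, Function('r')(D))) = Add(-104, Mul(-1, Add(-4, Mul(Rational(907, 3), -1811)))) = Add(-104, Mul(-1, Add(-4, Rational(-1642577, 3)))) = Add(-104, Mul(-1, Rational(-1642589, 3))) = Add(-104, Rational(1642589, 3)) = Rational(1642277, 3)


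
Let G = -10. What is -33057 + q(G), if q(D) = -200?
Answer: -33257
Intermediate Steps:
-33057 + q(G) = -33057 - 200 = -33257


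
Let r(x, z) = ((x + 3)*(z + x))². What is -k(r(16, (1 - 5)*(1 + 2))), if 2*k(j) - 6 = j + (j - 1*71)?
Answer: -11487/2 ≈ -5743.5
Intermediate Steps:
r(x, z) = (3 + x)²*(x + z)² (r(x, z) = ((3 + x)*(x + z))² = (3 + x)²*(x + z)²)
k(j) = -65/2 + j (k(j) = 3 + (j + (j - 1*71))/2 = 3 + (j + (j - 71))/2 = 3 + (j + (-71 + j))/2 = 3 + (-71 + 2*j)/2 = 3 + (-71/2 + j) = -65/2 + j)
-k(r(16, (1 - 5)*(1 + 2))) = -(-65/2 + (3 + 16)²*(16 + (1 - 5)*(1 + 2))²) = -(-65/2 + 19²*(16 - 4*3)²) = -(-65/2 + 361*(16 - 12)²) = -(-65/2 + 361*4²) = -(-65/2 + 361*16) = -(-65/2 + 5776) = -1*11487/2 = -11487/2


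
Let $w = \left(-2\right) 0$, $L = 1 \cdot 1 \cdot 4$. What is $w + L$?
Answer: $4$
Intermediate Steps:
$L = 4$ ($L = 1 \cdot 4 = 4$)
$w = 0$
$w + L = 0 + 4 = 4$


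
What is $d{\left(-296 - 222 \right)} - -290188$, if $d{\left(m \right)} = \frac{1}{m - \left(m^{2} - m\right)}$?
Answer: $\frac{78165039679}{269360} \approx 2.9019 \cdot 10^{5}$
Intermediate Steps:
$d{\left(m \right)} = \frac{1}{- m^{2} + 2 m}$
$d{\left(-296 - 222 \right)} - -290188 = - \frac{1}{\left(-296 - 222\right) \left(-2 - 518\right)} - -290188 = - \frac{1}{\left(-296 - 222\right) \left(-2 - 518\right)} + 290188 = - \frac{1}{\left(-518\right) \left(-2 - 518\right)} + 290188 = \left(-1\right) \left(- \frac{1}{518}\right) \frac{1}{-520} + 290188 = \left(-1\right) \left(- \frac{1}{518}\right) \left(- \frac{1}{520}\right) + 290188 = - \frac{1}{269360} + 290188 = \frac{78165039679}{269360}$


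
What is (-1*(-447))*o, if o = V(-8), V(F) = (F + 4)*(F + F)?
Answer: 28608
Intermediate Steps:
V(F) = 2*F*(4 + F) (V(F) = (4 + F)*(2*F) = 2*F*(4 + F))
o = 64 (o = 2*(-8)*(4 - 8) = 2*(-8)*(-4) = 64)
(-1*(-447))*o = -1*(-447)*64 = 447*64 = 28608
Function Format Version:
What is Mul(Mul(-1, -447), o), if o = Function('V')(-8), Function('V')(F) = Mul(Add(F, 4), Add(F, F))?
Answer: 28608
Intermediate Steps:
Function('V')(F) = Mul(2, F, Add(4, F)) (Function('V')(F) = Mul(Add(4, F), Mul(2, F)) = Mul(2, F, Add(4, F)))
o = 64 (o = Mul(2, -8, Add(4, -8)) = Mul(2, -8, -4) = 64)
Mul(Mul(-1, -447), o) = Mul(Mul(-1, -447), 64) = Mul(447, 64) = 28608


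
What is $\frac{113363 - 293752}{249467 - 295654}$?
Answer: $\frac{180389}{46187} \approx 3.9056$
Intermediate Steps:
$\frac{113363 - 293752}{249467 - 295654} = - \frac{180389}{-46187} = \left(-180389\right) \left(- \frac{1}{46187}\right) = \frac{180389}{46187}$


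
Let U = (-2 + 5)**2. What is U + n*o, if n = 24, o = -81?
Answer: -1935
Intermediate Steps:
U = 9 (U = 3**2 = 9)
U + n*o = 9 + 24*(-81) = 9 - 1944 = -1935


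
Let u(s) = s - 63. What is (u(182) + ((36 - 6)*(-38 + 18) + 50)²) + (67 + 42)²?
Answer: 314500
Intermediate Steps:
u(s) = -63 + s
(u(182) + ((36 - 6)*(-38 + 18) + 50)²) + (67 + 42)² = ((-63 + 182) + ((36 - 6)*(-38 + 18) + 50)²) + (67 + 42)² = (119 + (30*(-20) + 50)²) + 109² = (119 + (-600 + 50)²) + 11881 = (119 + (-550)²) + 11881 = (119 + 302500) + 11881 = 302619 + 11881 = 314500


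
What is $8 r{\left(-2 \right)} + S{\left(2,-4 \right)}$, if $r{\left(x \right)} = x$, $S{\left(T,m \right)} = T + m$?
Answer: $-18$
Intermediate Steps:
$8 r{\left(-2 \right)} + S{\left(2,-4 \right)} = 8 \left(-2\right) + \left(2 - 4\right) = -16 - 2 = -18$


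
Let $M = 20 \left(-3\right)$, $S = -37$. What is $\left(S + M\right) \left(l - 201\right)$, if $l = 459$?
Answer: $-25026$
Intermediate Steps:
$M = -60$
$\left(S + M\right) \left(l - 201\right) = \left(-37 - 60\right) \left(459 - 201\right) = \left(-97\right) 258 = -25026$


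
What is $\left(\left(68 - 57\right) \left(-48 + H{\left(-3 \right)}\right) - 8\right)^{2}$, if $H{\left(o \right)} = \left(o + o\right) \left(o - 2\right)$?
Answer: $42436$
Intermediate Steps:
$H{\left(o \right)} = 2 o \left(-2 + o\right)$
$\left(\left(68 - 57\right) \left(-48 + H{\left(-3 \right)}\right) - 8\right)^{2} = \left(\left(68 - 57\right) \left(-48 + 2 \left(-3\right) \left(-2 - 3\right)\right) - 8\right)^{2} = \left(11 \left(-48 + 2 \left(-3\right) \left(-5\right)\right) - 8\right)^{2} = \left(11 \left(-48 + 30\right) - 8\right)^{2} = \left(11 \left(-18\right) - 8\right)^{2} = \left(-198 - 8\right)^{2} = \left(-206\right)^{2} = 42436$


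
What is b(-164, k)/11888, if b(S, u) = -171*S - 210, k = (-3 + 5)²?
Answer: 13917/5944 ≈ 2.3414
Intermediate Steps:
k = 4 (k = 2² = 4)
b(S, u) = -210 - 171*S
b(-164, k)/11888 = (-210 - 171*(-164))/11888 = (-210 + 28044)*(1/11888) = 27834*(1/11888) = 13917/5944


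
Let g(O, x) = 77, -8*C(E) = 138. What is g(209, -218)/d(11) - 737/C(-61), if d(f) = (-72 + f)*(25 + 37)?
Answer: 11144023/260958 ≈ 42.704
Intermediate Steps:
C(E) = -69/4 (C(E) = -1/8*138 = -69/4)
d(f) = -4464 + 62*f (d(f) = (-72 + f)*62 = -4464 + 62*f)
g(209, -218)/d(11) - 737/C(-61) = 77/(-4464 + 62*11) - 737/(-69/4) = 77/(-4464 + 682) - 737*(-4/69) = 77/(-3782) + 2948/69 = 77*(-1/3782) + 2948/69 = -77/3782 + 2948/69 = 11144023/260958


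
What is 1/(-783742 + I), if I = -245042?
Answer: -1/1028784 ≈ -9.7202e-7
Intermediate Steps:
1/(-783742 + I) = 1/(-783742 - 245042) = 1/(-1028784) = -1/1028784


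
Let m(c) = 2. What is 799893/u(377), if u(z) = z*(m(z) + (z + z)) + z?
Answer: 799893/285389 ≈ 2.8028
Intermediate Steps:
u(z) = z + z*(2 + 2*z) (u(z) = z*(2 + (z + z)) + z = z*(2 + 2*z) + z = z + z*(2 + 2*z))
799893/u(377) = 799893/((377*(3 + 2*377))) = 799893/((377*(3 + 754))) = 799893/((377*757)) = 799893/285389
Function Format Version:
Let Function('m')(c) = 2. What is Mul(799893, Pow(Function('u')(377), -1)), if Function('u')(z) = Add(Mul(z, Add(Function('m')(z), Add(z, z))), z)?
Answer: Rational(799893, 285389) ≈ 2.8028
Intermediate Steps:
Function('u')(z) = Add(z, Mul(z, Add(2, Mul(2, z)))) (Function('u')(z) = Add(Mul(z, Add(2, Add(z, z))), z) = Add(Mul(z, Add(2, Mul(2, z))), z) = Add(z, Mul(z, Add(2, Mul(2, z)))))
Mul(799893, Pow(Function('u')(377), -1)) = Mul(799893, Pow(Mul(377, Add(3, Mul(2, 377))), -1)) = Mul(799893, Pow(Mul(377, Add(3, 754)), -1)) = Mul(799893, Pow(Mul(377, 757), -1)) = Mul(799893, Pow(285389, -1)) = Mul(799893, Rational(1, 285389)) = Rational(799893, 285389)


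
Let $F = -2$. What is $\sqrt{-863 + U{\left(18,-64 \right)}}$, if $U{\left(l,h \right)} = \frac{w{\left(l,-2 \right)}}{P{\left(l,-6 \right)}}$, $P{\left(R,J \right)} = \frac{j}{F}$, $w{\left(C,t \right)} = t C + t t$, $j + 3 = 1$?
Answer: $i \sqrt{895} \approx 29.917 i$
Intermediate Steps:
$j = -2$ ($j = -3 + 1 = -2$)
$w{\left(C,t \right)} = t^{2} + C t$ ($w{\left(C,t \right)} = C t + t^{2} = t^{2} + C t$)
$P{\left(R,J \right)} = 1$ ($P{\left(R,J \right)} = - \frac{2}{-2} = \left(-2\right) \left(- \frac{1}{2}\right) = 1$)
$U{\left(l,h \right)} = 4 - 2 l$ ($U{\left(l,h \right)} = \frac{\left(-2\right) \left(l - 2\right)}{1} = - 2 \left(-2 + l\right) 1 = \left(4 - 2 l\right) 1 = 4 - 2 l$)
$\sqrt{-863 + U{\left(18,-64 \right)}} = \sqrt{-863 + \left(4 - 36\right)} = \sqrt{-863 - 32} = \sqrt{-895} = i \sqrt{895}$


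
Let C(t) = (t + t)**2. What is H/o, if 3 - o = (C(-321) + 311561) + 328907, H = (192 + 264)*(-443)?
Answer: 202008/1052629 ≈ 0.19191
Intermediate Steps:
C(t) = 4*t**2 (C(t) = (2*t)**2 = 4*t**2)
H = -202008 (H = 456*(-443) = -202008)
o = -1052629 (o = 3 - ((4*(-321)**2 + 311561) + 328907) = 3 - ((4*103041 + 311561) + 328907) = 3 - ((412164 + 311561) + 328907) = 3 - (723725 + 328907) = 3 - 1*1052632 = 3 - 1052632 = -1052629)
H/o = -202008/(-1052629) = -202008*(-1/1052629) = 202008/1052629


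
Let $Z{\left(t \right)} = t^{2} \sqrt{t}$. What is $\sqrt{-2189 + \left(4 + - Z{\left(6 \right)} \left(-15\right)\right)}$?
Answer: $\sqrt{-2185 + 540 \sqrt{6}} \approx 29.365 i$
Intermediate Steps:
$Z{\left(t \right)} = t^{\frac{5}{2}}$
$\sqrt{-2189 + \left(4 + - Z{\left(6 \right)} \left(-15\right)\right)} = \sqrt{-2189 + \left(4 + - 6^{\frac{5}{2}} \left(-15\right)\right)} = \sqrt{-2189 + \left(4 + - 36 \sqrt{6} \left(-15\right)\right)} = \sqrt{-2189 + \left(4 + 540 \sqrt{6}\right)} = \sqrt{-2185 + 540 \sqrt{6}}$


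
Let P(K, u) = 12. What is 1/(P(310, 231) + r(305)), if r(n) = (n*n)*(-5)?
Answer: -1/465113 ≈ -2.1500e-6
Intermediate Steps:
r(n) = -5*n**2 (r(n) = n**2*(-5) = -5*n**2)
1/(P(310, 231) + r(305)) = 1/(12 - 5*305**2) = 1/(12 - 5*93025) = 1/(12 - 465125) = 1/(-465113) = -1/465113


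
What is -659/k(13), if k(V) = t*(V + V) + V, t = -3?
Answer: 659/65 ≈ 10.138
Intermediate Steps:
k(V) = -5*V (k(V) = -3*(V + V) + V = -6*V + V = -5*V)
-659/k(13) = -659/((-5*13)) = -659/(-65) = -659*(-1/65) = 659/65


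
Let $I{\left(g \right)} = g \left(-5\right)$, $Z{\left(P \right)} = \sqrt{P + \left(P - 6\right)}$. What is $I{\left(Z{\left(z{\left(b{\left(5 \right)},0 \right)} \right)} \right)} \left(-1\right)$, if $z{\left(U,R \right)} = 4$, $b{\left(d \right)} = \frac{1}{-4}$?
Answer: $5 \sqrt{2} \approx 7.0711$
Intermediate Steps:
$b{\left(d \right)} = - \frac{1}{4}$
$Z{\left(P \right)} = \sqrt{-6 + 2 P}$ ($Z{\left(P \right)} = \sqrt{P + \left(P - 6\right)} = \sqrt{P + \left(-6 + P\right)} = \sqrt{-6 + 2 P}$)
$I{\left(g \right)} = - 5 g$
$I{\left(Z{\left(z{\left(b{\left(5 \right)},0 \right)} \right)} \right)} \left(-1\right) = - 5 \sqrt{-6 + 2 \cdot 4} \left(-1\right) = - 5 \sqrt{-6 + 8} \left(-1\right) = - 5 \sqrt{2} \left(-1\right) = 5 \sqrt{2}$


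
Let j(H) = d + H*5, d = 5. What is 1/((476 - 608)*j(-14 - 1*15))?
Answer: 1/18480 ≈ 5.4113e-5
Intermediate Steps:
j(H) = 5 + 5*H (j(H) = 5 + H*5 = 5 + 5*H)
1/((476 - 608)*j(-14 - 1*15)) = 1/((476 - 608)*(5 + 5*(-14 - 1*15))) = 1/((-132)*(5 + 5*(-14 - 15))) = -1/(132*(5 + 5*(-29))) = -1/(132*(5 - 145)) = -1/132/(-140) = -1/132*(-1/140) = 1/18480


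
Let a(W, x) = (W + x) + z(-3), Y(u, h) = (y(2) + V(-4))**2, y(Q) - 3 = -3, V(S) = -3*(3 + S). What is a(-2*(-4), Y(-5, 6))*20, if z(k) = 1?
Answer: 360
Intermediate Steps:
V(S) = -9 - 3*S
y(Q) = 0 (y(Q) = 3 - 3 = 0)
Y(u, h) = 9 (Y(u, h) = (0 + (-9 - 3*(-4)))**2 = (0 + (-9 + 12))**2 = (0 + 3)**2 = 3**2 = 9)
a(W, x) = 1 + W + x (a(W, x) = (W + x) + 1 = 1 + W + x)
a(-2*(-4), Y(-5, 6))*20 = (1 - 2*(-4) + 9)*20 = (1 + 8 + 9)*20 = 18*20 = 360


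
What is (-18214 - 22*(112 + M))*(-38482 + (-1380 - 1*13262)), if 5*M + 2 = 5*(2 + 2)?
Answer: 5513527464/5 ≈ 1.1027e+9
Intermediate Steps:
M = 18/5 (M = -⅖ + (5*(2 + 2))/5 = -⅖ + (5*4)/5 = -⅖ + (⅕)*20 = -⅖ + 4 = 18/5 ≈ 3.6000)
(-18214 - 22*(112 + M))*(-38482 + (-1380 - 1*13262)) = (-18214 - 22*(112 + 18/5))*(-38482 + (-1380 - 1*13262)) = (-18214 - 22*578/5)*(-38482 + (-1380 - 13262)) = (-18214 - 12716/5)*(-38482 - 14642) = -103786/5*(-53124) = 5513527464/5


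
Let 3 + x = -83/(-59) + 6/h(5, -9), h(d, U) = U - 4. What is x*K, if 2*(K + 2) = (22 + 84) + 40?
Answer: -111896/767 ≈ -145.89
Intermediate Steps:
h(d, U) = -4 + U
K = 71 (K = -2 + ((22 + 84) + 40)/2 = -2 + (106 + 40)/2 = -2 + (½)*146 = -2 + 73 = 71)
x = -1576/767 (x = -3 + (-83/(-59) + 6/(-4 - 9)) = -3 + (-83*(-1/59) + 6/(-13)) = -3 + (83/59 + 6*(-1/13)) = -3 + (83/59 - 6/13) = -3 + 725/767 = -1576/767 ≈ -2.0548)
x*K = -1576/767*71 = -111896/767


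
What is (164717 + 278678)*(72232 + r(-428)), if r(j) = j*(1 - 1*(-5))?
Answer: 30888669280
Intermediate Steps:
r(j) = 6*j (r(j) = j*(1 + 5) = j*6 = 6*j)
(164717 + 278678)*(72232 + r(-428)) = (164717 + 278678)*(72232 + 6*(-428)) = 443395*(72232 - 2568) = 443395*69664 = 30888669280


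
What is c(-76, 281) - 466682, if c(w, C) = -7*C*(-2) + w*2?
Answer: -462900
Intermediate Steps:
c(w, C) = 2*w + 14*C (c(w, C) = -(-14)*C + 2*w = 14*C + 2*w = 2*w + 14*C)
c(-76, 281) - 466682 = (2*(-76) + 14*281) - 466682 = (-152 + 3934) - 466682 = 3782 - 466682 = -462900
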